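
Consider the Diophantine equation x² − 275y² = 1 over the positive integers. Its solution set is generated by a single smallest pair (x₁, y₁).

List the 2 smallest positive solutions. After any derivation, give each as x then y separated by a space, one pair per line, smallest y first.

√275 → a₀=16, period (1,1,2,1,1,32); ℓ=6 even so k=5
i=0: a=16 ⇒ p=16, q=1
…
i=4: a=1 ⇒ p=116, q=7
i=5: a=1 ⇒ p=199, q=12
→ (199, 12).  Check: 199²=39601, 275·12²=39600, difference 1.
n=2: (199,12)∘(199,12) = (199·199+275·12·12, 199·12+12·199) = (79201,4776)

199 12
79201 4776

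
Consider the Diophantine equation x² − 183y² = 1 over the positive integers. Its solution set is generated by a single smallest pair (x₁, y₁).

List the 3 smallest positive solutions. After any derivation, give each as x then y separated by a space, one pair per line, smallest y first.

d=183: √d = [13; 1,1,8,1,1,26] (ℓ=6, even), read p_5/q_5
i=0: a=13 ⇒ p=13, q=1
…
i=3: a=8 ⇒ p=230, q=17
i=4: a=1 ⇒ p=257, q=19
i=5: a=1 ⇒ p=487, q=36
fundamental: x₁=487, y₁=36  (since 237169 − 183·1296 = 1)
k=2:  x_2 = 487·487+183·36·36 = 474337,  y_2 = 487·36+36·487 = 35064
k=3:  x_3 = 487·474337+183·36·35064 = 462003751,  y_3 = 487·35064+36·474337 = 34152300

487 36
474337 35064
462003751 34152300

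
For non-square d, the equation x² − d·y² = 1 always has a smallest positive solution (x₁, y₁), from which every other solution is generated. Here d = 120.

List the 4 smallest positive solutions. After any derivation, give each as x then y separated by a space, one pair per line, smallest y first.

11 1
241 22
5291 483
116161 10604

√120 → a₀=10, period (1,20); ℓ=2 even so k=1
step 0: (10, 1)  from 10·(1,0) + (0,1)
step 1: (11, 1)  from 1·(10,1) + (1,0)
(x₁, y₁) = (11, 1);  11² − 120·1² = 1 ✓
(11+1√120)^2 = 241 + 22√120
(11+1√120)^3 = 5291 + 483√120
(11+1√120)^4 = 116161 + 10604√120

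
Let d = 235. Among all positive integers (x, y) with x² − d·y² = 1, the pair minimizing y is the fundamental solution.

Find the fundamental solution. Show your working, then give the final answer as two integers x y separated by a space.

d=235: √d = [15; 3,30] (ℓ=2, even), read p_1/q_1
a_0=15:  p_0=15·1+0=15,  q_0=15·0+1=1
a_1=3:  p_1=3·15+1=46,  q_1=3·1+0=3
→ (46, 3).  Check: 46²=2116, 235·3²=2115, difference 1.

46 3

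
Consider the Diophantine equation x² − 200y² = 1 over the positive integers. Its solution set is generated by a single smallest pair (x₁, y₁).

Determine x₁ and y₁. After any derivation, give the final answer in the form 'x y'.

d=200: √d = [14; 7,28] (ℓ=2, even), read p_1/q_1
k=0  a_k=14  p_k/q_k = 14/1
k=1  a_k=7  p_k/q_k = 99/7
(x₁, y₁) = (99, 7);  99² − 200·7² = 1 ✓

99 7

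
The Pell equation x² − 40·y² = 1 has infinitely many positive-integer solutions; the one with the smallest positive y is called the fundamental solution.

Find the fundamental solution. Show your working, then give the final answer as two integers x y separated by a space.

[6; 3,12] for √40; ℓ=2 ⇒ convergent index 1
step 0: (6, 1)  from 6·(1,0) + (0,1)
step 1: (19, 3)  from 3·(6,1) + (1,0)
→ (19, 3).  Check: 19²=361, 40·3²=360, difference 1.

19 3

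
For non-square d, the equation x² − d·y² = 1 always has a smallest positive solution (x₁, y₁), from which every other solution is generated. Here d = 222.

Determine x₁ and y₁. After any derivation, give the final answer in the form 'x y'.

√222 → a₀=14, period (1,8,1,28); ℓ=4 even so k=3
step 0: (14, 1)  from 14·(1,0) + (0,1)
…
step 2: (134, 9)  from 8·(15,1) + (14,1)
step 3: (149, 10)  from 1·(134,9) + (15,1)
fundamental: x₁=149, y₁=10  (since 22201 − 222·100 = 1)

149 10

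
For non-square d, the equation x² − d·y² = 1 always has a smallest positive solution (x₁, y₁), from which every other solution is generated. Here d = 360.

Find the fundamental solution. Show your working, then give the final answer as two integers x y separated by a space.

19 1

√360 = [18; 1,36, …], period ℓ=2 (even) → k=1
step 0: (18, 1)  from 18·(1,0) + (0,1)
step 1: (19, 1)  from 1·(18,1) + (1,0)
→ (19, 1).  Check: 19²=361, 360·1²=360, difference 1.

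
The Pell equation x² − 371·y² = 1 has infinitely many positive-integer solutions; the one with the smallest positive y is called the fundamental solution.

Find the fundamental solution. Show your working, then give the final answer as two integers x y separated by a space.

[19; 3,1,4,1,3,38] for √371; ℓ=6 ⇒ convergent index 5
i=0: a=19 ⇒ p=19, q=1
i=1: a=3 ⇒ p=58, q=3
…
i=3: a=4 ⇒ p=366, q=19
i=4: a=1 ⇒ p=443, q=23
i=5: a=3 ⇒ p=1695, q=88
(x₁, y₁) = (1695, 88);  1695² − 371·88² = 1 ✓

1695 88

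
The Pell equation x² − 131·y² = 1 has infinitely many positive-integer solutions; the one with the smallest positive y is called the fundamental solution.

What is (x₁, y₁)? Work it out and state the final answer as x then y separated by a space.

d=131: √d = [11; 2,4,11,4,2,22] (ℓ=6, even), read p_5/q_5
step 0: (11, 1)  from 11·(1,0) + (0,1)
…
step 3: (1156, 101)  from 11·(103,9) + (23,2)
step 4: (4727, 413)  from 4·(1156,101) + (103,9)
step 5: (10610, 927)  from 2·(4727,413) + (1156,101)
(x₁, y₁) = (10610, 927);  10610² − 131·927² = 1 ✓

10610 927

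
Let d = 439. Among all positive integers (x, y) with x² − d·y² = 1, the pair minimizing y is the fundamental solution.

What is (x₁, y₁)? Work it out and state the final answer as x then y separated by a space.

d=439: √d = [20; 1,19,1,40] (ℓ=4, even), read p_3/q_3
k=0  a_k=20  p_k/q_k = 20/1
…
k=2  a_k=19  p_k/q_k = 419/20
k=3  a_k=1  p_k/q_k = 440/21
→ (440, 21).  Check: 440²=193600, 439·21²=193599, difference 1.

440 21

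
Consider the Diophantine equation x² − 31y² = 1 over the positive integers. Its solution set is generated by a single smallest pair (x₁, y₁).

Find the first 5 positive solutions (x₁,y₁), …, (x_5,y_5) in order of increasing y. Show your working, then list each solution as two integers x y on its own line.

√31 → a₀=5, period (1,1,3,5,3,1,1,10); ℓ=8 even so k=7
k=0  a_k=5  p_k/q_k = 5/1
…
k=4  a_k=5  p_k/q_k = 206/37
…
k=6  a_k=1  p_k/q_k = 863/155
k=7  a_k=1  p_k/q_k = 1520/273
(x₁, y₁) = (1520, 273);  1520² − 31·273² = 1 ✓
(x_2, y_2) = (1520·1520 + 31·273·273, 1520·273 + 273·1520) = (4620799, 829920)
(x_3, y_3) = (1520·4620799 + 31·273·829920, 1520·829920 + 273·4620799) = (14047227440, 2522956527)
(x_4, y_4) = (1520·14047227440 + 31·273·2522956527, 1520·2522956527 + 273·14047227440) = (42703566796801, 7669787012160)
(x_5, y_5) = (1520·42703566796801 + 31·273·7669787012160, 1520·7669787012160 + 273·42703566796801) = (129818829015047600, 23316149994009873)

1520 273
4620799 829920
14047227440 2522956527
42703566796801 7669787012160
129818829015047600 23316149994009873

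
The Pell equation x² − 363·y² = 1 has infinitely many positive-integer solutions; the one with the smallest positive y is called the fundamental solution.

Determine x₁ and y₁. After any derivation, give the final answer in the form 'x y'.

362 19

√363 = [19; 19,38, …], period ℓ=2 (even) → k=1
step 0: (19, 1)  from 19·(1,0) + (0,1)
step 1: (362, 19)  from 19·(19,1) + (1,0)
(x₁, y₁) = (362, 19);  362² − 363·19² = 1 ✓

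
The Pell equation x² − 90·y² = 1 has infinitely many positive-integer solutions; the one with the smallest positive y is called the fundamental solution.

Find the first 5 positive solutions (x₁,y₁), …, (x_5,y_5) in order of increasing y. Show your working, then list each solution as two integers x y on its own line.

√90 = [9; 2,18, …], period ℓ=2 (even) → k=1
step 0: (9, 1)  from 9·(1,0) + (0,1)
step 1: (19, 2)  from 2·(9,1) + (1,0)
→ (19, 2).  Check: 19²=361, 90·2²=360, difference 1.
(x_2, y_2) = (19·19 + 90·2·2, 19·2 + 2·19) = (721, 76)
(x_3, y_3) = (19·721 + 90·2·76, 19·76 + 2·721) = (27379, 2886)
(x_4, y_4) = (19·27379 + 90·2·2886, 19·2886 + 2·27379) = (1039681, 109592)
(x_5, y_5) = (19·1039681 + 90·2·109592, 19·109592 + 2·1039681) = (39480499, 4161610)

19 2
721 76
27379 2886
1039681 109592
39480499 4161610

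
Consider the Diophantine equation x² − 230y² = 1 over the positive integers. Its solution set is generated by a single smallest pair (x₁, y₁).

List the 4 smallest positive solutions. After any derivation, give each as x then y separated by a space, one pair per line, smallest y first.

91 6
16561 1092
3014011 198738
548533441 36169224

√230 = [15; 6,30, …], period ℓ=2 (even) → k=1
i=0: a=15 ⇒ p=15, q=1
i=1: a=6 ⇒ p=91, q=6
fundamental: x₁=91, y₁=6  (since 8281 − 230·36 = 1)
n=2: (91,6)∘(91,6) = (91·91+230·6·6, 91·6+6·91) = (16561,1092)
n=3: (16561,1092)∘(91,6) = (91·16561+230·6·1092, 91·1092+6·16561) = (3014011,198738)
n=4: (3014011,198738)∘(91,6) = (91·3014011+230·6·198738, 91·198738+6·3014011) = (548533441,36169224)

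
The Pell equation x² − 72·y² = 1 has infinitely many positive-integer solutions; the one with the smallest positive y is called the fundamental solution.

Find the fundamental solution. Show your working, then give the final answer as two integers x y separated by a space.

√72 → a₀=8, period (2,16); ℓ=2 even so k=1
step 0: (8, 1)  from 8·(1,0) + (0,1)
step 1: (17, 2)  from 2·(8,1) + (1,0)
fundamental: x₁=17, y₁=2  (since 289 − 72·4 = 1)

17 2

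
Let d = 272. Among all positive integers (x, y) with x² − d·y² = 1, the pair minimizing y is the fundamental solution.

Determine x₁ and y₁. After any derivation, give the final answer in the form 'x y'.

√272 = [16; 2,32, …], period ℓ=2 (even) → k=1
a_0=16:  p_0=16·1+0=16,  q_0=16·0+1=1
a_1=2:  p_1=2·16+1=33,  q_1=2·1+0=2
→ (33, 2).  Check: 33²=1089, 272·2²=1088, difference 1.

33 2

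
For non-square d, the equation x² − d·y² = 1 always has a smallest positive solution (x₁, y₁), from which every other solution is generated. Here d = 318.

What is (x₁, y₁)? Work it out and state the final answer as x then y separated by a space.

d=318: √d = [17; 1,4,1,34] (ℓ=4, even), read p_3/q_3
a_0=17:  p_0=17·1+0=17,  q_0=17·0+1=1
a_1=1:  p_1=1·17+1=18,  q_1=1·1+0=1
a_2=4:  p_2=4·18+17=89,  q_2=4·1+1=5
a_3=1:  p_3=1·89+18=107,  q_3=1·5+1=6
→ (107, 6).  Check: 107²=11449, 318·6²=11448, difference 1.

107 6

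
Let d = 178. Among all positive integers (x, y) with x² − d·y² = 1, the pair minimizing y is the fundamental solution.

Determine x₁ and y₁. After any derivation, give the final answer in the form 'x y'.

√178 = [13; 2,1,12,1,2,26, …], period ℓ=6 (even) → k=5
k=0  a_k=13  p_k/q_k = 13/1
k=1  a_k=2  p_k/q_k = 27/2
k=2  a_k=1  p_k/q_k = 40/3
k=3  a_k=12  p_k/q_k = 507/38
k=4  a_k=1  p_k/q_k = 547/41
k=5  a_k=2  p_k/q_k = 1601/120
→ (1601, 120).  Check: 1601²=2563201, 178·120²=2563200, difference 1.

1601 120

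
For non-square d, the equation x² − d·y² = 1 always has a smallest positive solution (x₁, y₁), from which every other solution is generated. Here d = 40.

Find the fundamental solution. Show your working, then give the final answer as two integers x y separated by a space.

19 3

√40 = [6; 3,12, …], period ℓ=2 (even) → k=1
i=0: a=6 ⇒ p=6, q=1
i=1: a=3 ⇒ p=19, q=3
fundamental: x₁=19, y₁=3  (since 361 − 40·9 = 1)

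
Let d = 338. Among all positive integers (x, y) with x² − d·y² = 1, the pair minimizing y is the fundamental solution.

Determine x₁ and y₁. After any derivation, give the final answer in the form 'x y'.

√338 = [18; 2,1,1,2,36, …], period ℓ=5 (odd) → k=9
i=0: a=18 ⇒ p=18, q=1
i=1: a=2 ⇒ p=37, q=2
i=2: a=1 ⇒ p=55, q=3
i=3: a=1 ⇒ p=92, q=5
…
i=8: a=1 ⇒ p=43958, q=2391
i=9: a=2 ⇒ p=114243, q=6214
→ (114243, 6214).  Check: 114243²=13051463049, 338·6214²=13051463048, difference 1.

114243 6214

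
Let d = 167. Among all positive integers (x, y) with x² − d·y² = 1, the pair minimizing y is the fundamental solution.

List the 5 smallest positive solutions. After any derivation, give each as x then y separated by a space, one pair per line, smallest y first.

[12; 1,11,1,24] for √167; ℓ=4 ⇒ convergent index 3
step 0: (12, 1)  from 12·(1,0) + (0,1)
step 1: (13, 1)  from 1·(12,1) + (1,0)
step 2: (155, 12)  from 11·(13,1) + (12,1)
step 3: (168, 13)  from 1·(155,12) + (13,1)
(x₁, y₁) = (168, 13);  168² − 167·13² = 1 ✓
k=2:  x_2 = 168·168+167·13·13 = 56447,  y_2 = 168·13+13·168 = 4368
k=3:  x_3 = 168·56447+167·13·4368 = 18966024,  y_3 = 168·4368+13·56447 = 1467635
k=4:  x_4 = 168·18966024+167·13·1467635 = 6372527617,  y_4 = 168·1467635+13·18966024 = 493120992
k=5:  x_5 = 168·6372527617+167·13·493120992 = 2141150313288,  y_5 = 168·493120992+13·6372527617 = 165687185677

168 13
56447 4368
18966024 1467635
6372527617 493120992
2141150313288 165687185677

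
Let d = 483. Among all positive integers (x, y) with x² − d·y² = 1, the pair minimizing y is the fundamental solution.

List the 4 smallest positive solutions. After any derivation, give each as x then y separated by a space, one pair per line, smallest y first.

√483 → a₀=21, period (1,42); ℓ=2 even so k=1
step 0: (21, 1)  from 21·(1,0) + (0,1)
step 1: (22, 1)  from 1·(21,1) + (1,0)
(x₁, y₁) = (22, 1);  22² − 483·1² = 1 ✓
(22+1√483)^2 = 967 + 44√483
(22+1√483)^3 = 42526 + 1935√483
(22+1√483)^4 = 1870177 + 85096√483

22 1
967 44
42526 1935
1870177 85096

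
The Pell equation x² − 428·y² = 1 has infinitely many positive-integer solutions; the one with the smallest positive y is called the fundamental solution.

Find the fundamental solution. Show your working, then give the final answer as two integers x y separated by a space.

1850887 89466

√428 → a₀=20, period (1,2,4,1,5,10,5,1,4,2,1,40); ℓ=12 even so k=11
k=0  a_k=20  p_k/q_k = 20/1
k=1  a_k=1  p_k/q_k = 21/1
…
k=4  a_k=1  p_k/q_k = 331/16
k=5  a_k=5  p_k/q_k = 1924/93
k=6  a_k=10  p_k/q_k = 19571/946
k=7  a_k=5  p_k/q_k = 99779/4823
k=8  a_k=1  p_k/q_k = 119350/5769
k=9  a_k=4  p_k/q_k = 577179/27899
k=10  a_k=2  p_k/q_k = 1273708/61567
k=11  a_k=1  p_k/q_k = 1850887/89466
→ (1850887, 89466).  Check: 1850887²=3425782686769, 428·89466²=3425782686768, difference 1.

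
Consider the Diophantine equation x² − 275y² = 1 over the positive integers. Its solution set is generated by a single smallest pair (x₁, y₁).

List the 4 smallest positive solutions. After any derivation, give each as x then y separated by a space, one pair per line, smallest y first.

199 12
79201 4776
31521799 1900836
12545596801 756527952

[16; 1,1,2,1,1,32] for √275; ℓ=6 ⇒ convergent index 5
i=0: a=16 ⇒ p=16, q=1
i=1: a=1 ⇒ p=17, q=1
i=2: a=1 ⇒ p=33, q=2
…
i=4: a=1 ⇒ p=116, q=7
i=5: a=1 ⇒ p=199, q=12
fundamental: x₁=199, y₁=12  (since 39601 − 275·144 = 1)
n=2: (199,12)∘(199,12) = (199·199+275·12·12, 199·12+12·199) = (79201,4776)
n=3: (79201,4776)∘(199,12) = (199·79201+275·12·4776, 199·4776+12·79201) = (31521799,1900836)
n=4: (31521799,1900836)∘(199,12) = (199·31521799+275·12·1900836, 199·1900836+12·31521799) = (12545596801,756527952)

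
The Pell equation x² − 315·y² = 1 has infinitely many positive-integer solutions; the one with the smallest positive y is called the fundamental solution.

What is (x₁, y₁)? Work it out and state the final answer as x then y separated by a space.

71 4

d=315: √d = [17; 1,2,1,34] (ℓ=4, even), read p_3/q_3
a_0=17:  p_0=17·1+0=17,  q_0=17·0+1=1
…
a_2=2:  p_2=2·18+17=53,  q_2=2·1+1=3
a_3=1:  p_3=1·53+18=71,  q_3=1·3+1=4
(x₁, y₁) = (71, 4);  71² − 315·4² = 1 ✓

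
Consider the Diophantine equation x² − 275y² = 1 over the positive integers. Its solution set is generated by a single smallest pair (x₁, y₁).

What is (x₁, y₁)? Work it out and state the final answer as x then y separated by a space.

199 12

√275 = [16; 1,1,2,1,1,32, …], period ℓ=6 (even) → k=5
step 0: (16, 1)  from 16·(1,0) + (0,1)
step 1: (17, 1)  from 1·(16,1) + (1,0)
step 2: (33, 2)  from 1·(17,1) + (16,1)
…
step 4: (116, 7)  from 1·(83,5) + (33,2)
step 5: (199, 12)  from 1·(116,7) + (83,5)
(x₁, y₁) = (199, 12);  199² − 275·12² = 1 ✓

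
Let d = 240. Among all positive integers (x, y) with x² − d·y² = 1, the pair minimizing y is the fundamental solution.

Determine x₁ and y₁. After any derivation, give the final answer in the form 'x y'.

d=240: √d = [15; 2,30] (ℓ=2, even), read p_1/q_1
a_0=15:  p_0=15·1+0=15,  q_0=15·0+1=1
a_1=2:  p_1=2·15+1=31,  q_1=2·1+0=2
(x₁, y₁) = (31, 2);  31² − 240·2² = 1 ✓

31 2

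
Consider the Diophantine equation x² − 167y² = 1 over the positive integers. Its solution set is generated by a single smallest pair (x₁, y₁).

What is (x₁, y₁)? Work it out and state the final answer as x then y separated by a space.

168 13

d=167: √d = [12; 1,11,1,24] (ℓ=4, even), read p_3/q_3
step 0: (12, 1)  from 12·(1,0) + (0,1)
…
step 2: (155, 12)  from 11·(13,1) + (12,1)
step 3: (168, 13)  from 1·(155,12) + (13,1)
(x₁, y₁) = (168, 13);  168² − 167·13² = 1 ✓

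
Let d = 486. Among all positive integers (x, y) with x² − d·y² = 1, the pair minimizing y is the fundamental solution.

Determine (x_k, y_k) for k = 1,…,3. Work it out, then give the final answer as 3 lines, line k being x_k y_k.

485 22
470449 21340
456335045 20699778

d=486: √d = [22; 22,44] (ℓ=2, even), read p_1/q_1
step 0: (22, 1)  from 22·(1,0) + (0,1)
step 1: (485, 22)  from 22·(22,1) + (1,0)
(x₁, y₁) = (485, 22);  485² − 486·22² = 1 ✓
k=2:  x_2 = 485·485+486·22·22 = 470449,  y_2 = 485·22+22·485 = 21340
k=3:  x_3 = 485·470449+486·22·21340 = 456335045,  y_3 = 485·21340+22·470449 = 20699778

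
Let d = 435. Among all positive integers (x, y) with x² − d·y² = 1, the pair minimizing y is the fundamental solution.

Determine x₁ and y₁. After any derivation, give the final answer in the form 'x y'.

146 7

[20; 1,5,1,40] for √435; ℓ=4 ⇒ convergent index 3
k=0  a_k=20  p_k/q_k = 20/1
k=1  a_k=1  p_k/q_k = 21/1
k=2  a_k=5  p_k/q_k = 125/6
k=3  a_k=1  p_k/q_k = 146/7
(x₁, y₁) = (146, 7);  146² − 435·7² = 1 ✓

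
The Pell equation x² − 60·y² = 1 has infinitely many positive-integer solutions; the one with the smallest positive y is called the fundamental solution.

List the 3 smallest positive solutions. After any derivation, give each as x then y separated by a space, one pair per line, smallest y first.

31 4
1921 248
119071 15372

d=60: √d = [7; 1,2,1,14] (ℓ=4, even), read p_3/q_3
a_0=7:  p_0=7·1+0=7,  q_0=7·0+1=1
a_1=1:  p_1=1·7+1=8,  q_1=1·1+0=1
a_2=2:  p_2=2·8+7=23,  q_2=2·1+1=3
a_3=1:  p_3=1·23+8=31,  q_3=1·3+1=4
→ (31, 4).  Check: 31²=961, 60·4²=960, difference 1.
n=2: (31,4)∘(31,4) = (31·31+60·4·4, 31·4+4·31) = (1921,248)
n=3: (1921,248)∘(31,4) = (31·1921+60·4·248, 31·248+4·1921) = (119071,15372)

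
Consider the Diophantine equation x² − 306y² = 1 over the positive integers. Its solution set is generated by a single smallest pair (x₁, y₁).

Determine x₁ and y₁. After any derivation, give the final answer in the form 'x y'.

√306 = [17; 2,34, …], period ℓ=2 (even) → k=1
a_0=17:  p_0=17·1+0=17,  q_0=17·0+1=1
a_1=2:  p_1=2·17+1=35,  q_1=2·1+0=2
→ (35, 2).  Check: 35²=1225, 306·2²=1224, difference 1.

35 2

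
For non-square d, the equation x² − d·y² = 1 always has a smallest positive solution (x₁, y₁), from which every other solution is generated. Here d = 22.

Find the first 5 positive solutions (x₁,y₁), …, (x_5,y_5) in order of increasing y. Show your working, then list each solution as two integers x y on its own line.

[4; 1,2,4,2,1,8] for √22; ℓ=6 ⇒ convergent index 5
i=0: a=4 ⇒ p=4, q=1
i=1: a=1 ⇒ p=5, q=1
…
i=3: a=4 ⇒ p=61, q=13
i=4: a=2 ⇒ p=136, q=29
i=5: a=1 ⇒ p=197, q=42
→ (197, 42).  Check: 197²=38809, 22·42²=38808, difference 1.
(x_2, y_2) = (197·197 + 22·42·42, 197·42 + 42·197) = (77617, 16548)
(x_3, y_3) = (197·77617 + 22·42·16548, 197·16548 + 42·77617) = (30580901, 6519870)
(x_4, y_4) = (197·30580901 + 22·42·6519870, 197·6519870 + 42·30580901) = (12048797377, 2568812232)
(x_5, y_5) = (197·12048797377 + 22·42·2568812232, 197·2568812232 + 42·12048797377) = (4747195585637, 1012105499538)

197 42
77617 16548
30580901 6519870
12048797377 2568812232
4747195585637 1012105499538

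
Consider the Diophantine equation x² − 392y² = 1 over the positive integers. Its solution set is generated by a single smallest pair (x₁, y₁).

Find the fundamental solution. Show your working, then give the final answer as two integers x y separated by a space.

√392 → a₀=19, period (1,3,1,38); ℓ=4 even so k=3
k=0  a_k=19  p_k/q_k = 19/1
…
k=2  a_k=3  p_k/q_k = 79/4
k=3  a_k=1  p_k/q_k = 99/5
fundamental: x₁=99, y₁=5  (since 9801 − 392·25 = 1)

99 5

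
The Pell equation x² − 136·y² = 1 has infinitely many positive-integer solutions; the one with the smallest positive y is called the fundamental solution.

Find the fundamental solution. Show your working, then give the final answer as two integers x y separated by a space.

35 3

√136 = [11; 1,1,1,22, …], period ℓ=4 (even) → k=3
i=0: a=11 ⇒ p=11, q=1
…
i=2: a=1 ⇒ p=23, q=2
i=3: a=1 ⇒ p=35, q=3
fundamental: x₁=35, y₁=3  (since 1225 − 136·9 = 1)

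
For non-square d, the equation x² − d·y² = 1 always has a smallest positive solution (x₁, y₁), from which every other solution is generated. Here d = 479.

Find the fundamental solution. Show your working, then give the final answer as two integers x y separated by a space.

d=479: √d = [21; 1,7,1,3,2,21,2,3,1,7,1,42] (ℓ=12, even), read p_11/q_11
i=0: a=21 ⇒ p=21, q=1
…
i=3: a=1 ⇒ p=197, q=9
…
i=9: a=1 ⇒ p=340591, q=15562
i=10: a=7 ⇒ p=2648849, q=121029
i=11: a=1 ⇒ p=2989440, q=136591
(x₁, y₁) = (2989440, 136591);  2989440² − 479·136591² = 1 ✓

2989440 136591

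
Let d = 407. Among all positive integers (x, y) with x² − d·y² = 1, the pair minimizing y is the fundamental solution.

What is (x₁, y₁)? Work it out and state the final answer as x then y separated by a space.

d=407: √d = [20; 5,1,2,1,5,40] (ℓ=6, even), read p_5/q_5
a_0=20:  p_0=20·1+0=20,  q_0=20·0+1=1
a_1=5:  p_1=5·20+1=101,  q_1=5·1+0=5
a_2=1:  p_2=1·101+20=121,  q_2=1·5+1=6
…
a_4=1:  p_4=1·343+121=464,  q_4=1·17+6=23
a_5=5:  p_5=5·464+343=2663,  q_5=5·23+17=132
(x₁, y₁) = (2663, 132);  2663² − 407·132² = 1 ✓

2663 132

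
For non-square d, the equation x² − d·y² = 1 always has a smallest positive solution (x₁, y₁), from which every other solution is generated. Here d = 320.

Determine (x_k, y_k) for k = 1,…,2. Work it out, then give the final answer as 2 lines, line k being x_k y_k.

√320 → a₀=17, period (1,7,1,34); ℓ=4 even so k=3
k=0  a_k=17  p_k/q_k = 17/1
k=1  a_k=1  p_k/q_k = 18/1
k=2  a_k=7  p_k/q_k = 143/8
k=3  a_k=1  p_k/q_k = 161/9
(x₁, y₁) = (161, 9);  161² − 320·9² = 1 ✓
(161+9√320)^2 = 51841 + 2898√320

161 9
51841 2898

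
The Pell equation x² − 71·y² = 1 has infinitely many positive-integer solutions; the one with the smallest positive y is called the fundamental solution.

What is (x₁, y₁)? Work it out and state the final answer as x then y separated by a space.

√71 = [8; 2,2,1,7,1,2,2,16, …], period ℓ=8 (even) → k=7
i=0: a=8 ⇒ p=8, q=1
i=1: a=2 ⇒ p=17, q=2
i=2: a=2 ⇒ p=42, q=5
i=3: a=1 ⇒ p=59, q=7
i=4: a=7 ⇒ p=455, q=54
i=5: a=1 ⇒ p=514, q=61
i=6: a=2 ⇒ p=1483, q=176
i=7: a=2 ⇒ p=3480, q=413
→ (3480, 413).  Check: 3480²=12110400, 71·413²=12110399, difference 1.

3480 413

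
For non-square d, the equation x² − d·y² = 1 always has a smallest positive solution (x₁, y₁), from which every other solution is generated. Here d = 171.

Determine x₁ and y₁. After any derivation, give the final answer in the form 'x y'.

√171 = [13; 13,26, …], period ℓ=2 (even) → k=1
a_0=13:  p_0=13·1+0=13,  q_0=13·0+1=1
a_1=13:  p_1=13·13+1=170,  q_1=13·1+0=13
→ (170, 13).  Check: 170²=28900, 171·13²=28899, difference 1.

170 13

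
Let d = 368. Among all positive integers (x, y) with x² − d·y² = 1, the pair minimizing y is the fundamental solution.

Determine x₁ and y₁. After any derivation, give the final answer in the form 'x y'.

1151 60

d=368: √d = [19; 5,2,5,38] (ℓ=4, even), read p_3/q_3
k=0  a_k=19  p_k/q_k = 19/1
k=1  a_k=5  p_k/q_k = 96/5
k=2  a_k=2  p_k/q_k = 211/11
k=3  a_k=5  p_k/q_k = 1151/60
→ (1151, 60).  Check: 1151²=1324801, 368·60²=1324800, difference 1.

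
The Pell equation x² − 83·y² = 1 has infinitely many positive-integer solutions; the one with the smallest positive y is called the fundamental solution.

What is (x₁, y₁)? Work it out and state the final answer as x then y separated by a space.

√83 = [9; 9,18, …], period ℓ=2 (even) → k=1
step 0: (9, 1)  from 9·(1,0) + (0,1)
step 1: (82, 9)  from 9·(9,1) + (1,0)
fundamental: x₁=82, y₁=9  (since 6724 − 83·81 = 1)

82 9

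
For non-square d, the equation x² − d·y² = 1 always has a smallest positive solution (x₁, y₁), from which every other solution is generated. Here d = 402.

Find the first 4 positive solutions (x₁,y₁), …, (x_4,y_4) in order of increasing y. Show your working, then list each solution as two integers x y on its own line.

401 20
321601 16040
257923601 12864060
206854406401 10316960080

√402 → a₀=20, period (20,40); ℓ=2 even so k=1
i=0: a=20 ⇒ p=20, q=1
i=1: a=20 ⇒ p=401, q=20
(x₁, y₁) = (401, 20);  401² − 402·20² = 1 ✓
k=2:  x_2 = 401·401+402·20·20 = 321601,  y_2 = 401·20+20·401 = 16040
k=3:  x_3 = 401·321601+402·20·16040 = 257923601,  y_3 = 401·16040+20·321601 = 12864060
k=4:  x_4 = 401·257923601+402·20·12864060 = 206854406401,  y_4 = 401·12864060+20·257923601 = 10316960080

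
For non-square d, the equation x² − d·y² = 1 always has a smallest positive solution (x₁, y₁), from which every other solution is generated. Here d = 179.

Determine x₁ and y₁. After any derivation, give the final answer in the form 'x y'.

4190210 313191

[13; 2,1,1,1,3,…,1,2,26] for √179; ℓ=14 ⇒ convergent index 13
step 0: (13, 1)  from 13·(1,0) + (0,1)
…
step 2: (40, 3)  from 1·(27,2) + (13,1)
step 3: (67, 5)  from 1·(40,3) + (27,2)
step 4: (107, 8)  from 1·(67,5) + (40,3)
…
step 7: (26999, 2018)  from 13·(2047,153) + (388,29)
…
step 11: (1013292, 75737)  from 1·(575167,42990) + (438125,32747)
step 12: (1588459, 118727)  from 1·(1013292,75737) + (575167,42990)
step 13: (4190210, 313191)  from 2·(1588459,118727) + (1013292,75737)
fundamental: x₁=4190210, y₁=313191  (since 17557859844100 − 179·98088602481 = 1)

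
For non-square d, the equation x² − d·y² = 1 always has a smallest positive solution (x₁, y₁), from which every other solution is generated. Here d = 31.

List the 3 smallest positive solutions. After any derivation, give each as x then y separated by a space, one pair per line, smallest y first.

1520 273
4620799 829920
14047227440 2522956527

√31 → a₀=5, period (1,1,3,5,3,1,1,10); ℓ=8 even so k=7
step 0: (5, 1)  from 5·(1,0) + (0,1)
…
step 4: (206, 37)  from 5·(39,7) + (11,2)
step 5: (657, 118)  from 3·(206,37) + (39,7)
step 6: (863, 155)  from 1·(657,118) + (206,37)
step 7: (1520, 273)  from 1·(863,155) + (657,118)
→ (1520, 273).  Check: 1520²=2310400, 31·273²=2310399, difference 1.
(x_2, y_2) = (1520·1520 + 31·273·273, 1520·273 + 273·1520) = (4620799, 829920)
(x_3, y_3) = (1520·4620799 + 31·273·829920, 1520·829920 + 273·4620799) = (14047227440, 2522956527)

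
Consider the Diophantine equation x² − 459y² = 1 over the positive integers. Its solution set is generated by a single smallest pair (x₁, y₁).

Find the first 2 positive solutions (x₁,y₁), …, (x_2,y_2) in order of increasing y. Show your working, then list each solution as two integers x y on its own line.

√459 = [21; 2,2,1,4,21,4,1,2,2,42, …], period ℓ=10 (even) → k=9
a_0=21:  p_0=21·1+0=21,  q_0=21·0+1=1
a_1=2:  p_1=2·21+1=43,  q_1=2·1+0=2
…
a_3=1:  p_3=1·107+43=150,  q_3=1·5+2=7
a_4=4:  p_4=4·150+107=707,  q_4=4·7+5=33
a_5=21:  p_5=21·707+150=14997,  q_5=21·33+7=700
…
a_7=1:  p_7=1·60695+14997=75692,  q_7=1·2833+700=3533
a_8=2:  p_8=2·75692+60695=212079,  q_8=2·3533+2833=9899
a_9=2:  p_9=2·212079+75692=499850,  q_9=2·9899+3533=23331
fundamental: x₁=499850, y₁=23331  (since 249850022500 − 459·544335561 = 1)
n=2: (499850,23331)∘(499850,23331) = (499850·499850+459·23331·23331, 499850·23331+23331·499850) = (499700044999,23324000700)

499850 23331
499700044999 23324000700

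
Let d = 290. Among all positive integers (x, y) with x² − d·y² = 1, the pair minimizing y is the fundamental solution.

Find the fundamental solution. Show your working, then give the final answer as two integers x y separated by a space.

√290 → a₀=17, period (34); ℓ=1 odd so k=1
step 0: (17, 1)  from 17·(1,0) + (0,1)
step 1: (579, 34)  from 34·(17,1) + (1,0)
fundamental: x₁=579, y₁=34  (since 335241 − 290·1156 = 1)

579 34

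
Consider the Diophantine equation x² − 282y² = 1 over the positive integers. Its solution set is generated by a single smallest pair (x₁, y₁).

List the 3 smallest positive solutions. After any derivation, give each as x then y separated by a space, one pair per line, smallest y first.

2351 140
11054401 658280
51977791151 3095232420

d=282: √d = [16; 1,3,1,4,1,3,1,32] (ℓ=8, even), read p_7/q_7
a_0=16:  p_0=16·1+0=16,  q_0=16·0+1=1
…
a_3=1:  p_3=1·67+17=84,  q_3=1·4+1=5
…
a_5=1:  p_5=1·403+84=487,  q_5=1·24+5=29
a_6=3:  p_6=3·487+403=1864,  q_6=3·29+24=111
a_7=1:  p_7=1·1864+487=2351,  q_7=1·111+29=140
(x₁, y₁) = (2351, 140);  2351² − 282·140² = 1 ✓
k=2:  x_2 = 2351·2351+282·140·140 = 11054401,  y_2 = 2351·140+140·2351 = 658280
k=3:  x_3 = 2351·11054401+282·140·658280 = 51977791151,  y_3 = 2351·658280+140·11054401 = 3095232420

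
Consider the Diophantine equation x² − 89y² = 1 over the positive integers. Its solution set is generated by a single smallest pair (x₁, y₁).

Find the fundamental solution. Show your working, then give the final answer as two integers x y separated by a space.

[9; 2,3,3,2,18] for √89; ℓ=5 ⇒ convergent index 9
a_0=9:  p_0=9·1+0=9,  q_0=9·0+1=1
a_1=2:  p_1=2·9+1=19,  q_1=2·1+0=2
a_2=3:  p_2=3·19+9=66,  q_2=3·2+1=7
a_3=3:  p_3=3·66+19=217,  q_3=3·7+2=23
a_4=2:  p_4=2·217+66=500,  q_4=2·23+7=53
…
a_6=2:  p_6=2·9217+500=18934,  q_6=2·977+53=2007
a_7=3:  p_7=3·18934+9217=66019,  q_7=3·2007+977=6998
a_8=3:  p_8=3·66019+18934=216991,  q_8=3·6998+2007=23001
a_9=2:  p_9=2·216991+66019=500001,  q_9=2·23001+6998=53000
→ (500001, 53000).  Check: 500001²=250001000001, 89·53000²=250001000000, difference 1.

500001 53000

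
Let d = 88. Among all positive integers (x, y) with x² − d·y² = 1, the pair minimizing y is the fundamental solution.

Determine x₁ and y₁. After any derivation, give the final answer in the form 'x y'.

197 21

[9; 2,1,1,1,2,18] for √88; ℓ=6 ⇒ convergent index 5
a_0=9:  p_0=9·1+0=9,  q_0=9·0+1=1
a_1=2:  p_1=2·9+1=19,  q_1=2·1+0=2
a_2=1:  p_2=1·19+9=28,  q_2=1·2+1=3
…
a_4=1:  p_4=1·47+28=75,  q_4=1·5+3=8
a_5=2:  p_5=2·75+47=197,  q_5=2·8+5=21
fundamental: x₁=197, y₁=21  (since 38809 − 88·441 = 1)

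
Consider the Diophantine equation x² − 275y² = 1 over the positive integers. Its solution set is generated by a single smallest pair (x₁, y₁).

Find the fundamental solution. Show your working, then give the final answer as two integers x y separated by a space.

d=275: √d = [16; 1,1,2,1,1,32] (ℓ=6, even), read p_5/q_5
k=0  a_k=16  p_k/q_k = 16/1
…
k=4  a_k=1  p_k/q_k = 116/7
k=5  a_k=1  p_k/q_k = 199/12
fundamental: x₁=199, y₁=12  (since 39601 − 275·144 = 1)

199 12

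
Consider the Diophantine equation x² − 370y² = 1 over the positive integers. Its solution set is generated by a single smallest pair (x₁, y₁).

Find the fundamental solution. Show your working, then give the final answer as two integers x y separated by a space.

[19; 4,4,38] for √370; ℓ=3 ⇒ convergent index 5
a_0=19:  p_0=19·1+0=19,  q_0=19·0+1=1
a_1=4:  p_1=4·19+1=77,  q_1=4·1+0=4
a_2=4:  p_2=4·77+19=327,  q_2=4·4+1=17
a_3=38:  p_3=38·327+77=12503,  q_3=38·17+4=650
a_4=4:  p_4=4·12503+327=50339,  q_4=4·650+17=2617
a_5=4:  p_5=4·50339+12503=213859,  q_5=4·2617+650=11118
→ (213859, 11118).  Check: 213859²=45735671881, 370·11118²=45735671880, difference 1.

213859 11118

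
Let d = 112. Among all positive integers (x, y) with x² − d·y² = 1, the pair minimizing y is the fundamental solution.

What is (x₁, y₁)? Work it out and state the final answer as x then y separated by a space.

127 12

[10; 1,1,2,1,1,20] for √112; ℓ=6 ⇒ convergent index 5
a_0=10:  p_0=10·1+0=10,  q_0=10·0+1=1
…
a_2=1:  p_2=1·11+10=21,  q_2=1·1+1=2
…
a_4=1:  p_4=1·53+21=74,  q_4=1·5+2=7
a_5=1:  p_5=1·74+53=127,  q_5=1·7+5=12
fundamental: x₁=127, y₁=12  (since 16129 − 112·144 = 1)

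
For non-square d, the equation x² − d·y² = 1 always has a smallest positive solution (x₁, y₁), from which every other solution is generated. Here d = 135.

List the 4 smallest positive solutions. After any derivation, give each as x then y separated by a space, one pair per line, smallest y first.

244 21
119071 10248
58106404 5001003
28355806081 2440479216

[11; 1,1,1,1,1,1,1,22] for √135; ℓ=8 ⇒ convergent index 7
k=0  a_k=11  p_k/q_k = 11/1
k=1  a_k=1  p_k/q_k = 12/1
k=2  a_k=1  p_k/q_k = 23/2
…
k=4  a_k=1  p_k/q_k = 58/5
k=5  a_k=1  p_k/q_k = 93/8
k=6  a_k=1  p_k/q_k = 151/13
k=7  a_k=1  p_k/q_k = 244/21
fundamental: x₁=244, y₁=21  (since 59536 − 135·441 = 1)
k=2:  x_2 = 244·244+135·21·21 = 119071,  y_2 = 244·21+21·244 = 10248
k=3:  x_3 = 244·119071+135·21·10248 = 58106404,  y_3 = 244·10248+21·119071 = 5001003
k=4:  x_4 = 244·58106404+135·21·5001003 = 28355806081,  y_4 = 244·5001003+21·58106404 = 2440479216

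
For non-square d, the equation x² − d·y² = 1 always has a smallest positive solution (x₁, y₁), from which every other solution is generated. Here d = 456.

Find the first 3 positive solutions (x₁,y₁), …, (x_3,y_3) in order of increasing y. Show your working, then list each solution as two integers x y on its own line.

d=456: √d = [21; 2,1,4,1,2,42] (ℓ=6, even), read p_5/q_5
i=0: a=21 ⇒ p=21, q=1
i=1: a=2 ⇒ p=43, q=2
…
i=3: a=4 ⇒ p=299, q=14
i=4: a=1 ⇒ p=363, q=17
i=5: a=2 ⇒ p=1025, q=48
→ (1025, 48).  Check: 1025²=1050625, 456·48²=1050624, difference 1.
(1025+48√456)^2 = 2101249 + 98400√456
(1025+48√456)^3 = 4307559425 + 201719952√456

1025 48
2101249 98400
4307559425 201719952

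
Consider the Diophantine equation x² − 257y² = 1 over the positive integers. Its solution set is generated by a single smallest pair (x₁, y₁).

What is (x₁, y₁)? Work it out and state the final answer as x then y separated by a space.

513 32

d=257: √d = [16; 32] (ℓ=1, odd), read p_1/q_1
step 0: (16, 1)  from 16·(1,0) + (0,1)
step 1: (513, 32)  from 32·(16,1) + (1,0)
(x₁, y₁) = (513, 32);  513² − 257·32² = 1 ✓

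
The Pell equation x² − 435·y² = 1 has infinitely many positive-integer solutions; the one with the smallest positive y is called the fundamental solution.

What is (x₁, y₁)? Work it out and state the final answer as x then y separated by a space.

√435 = [20; 1,5,1,40, …], period ℓ=4 (even) → k=3
a_0=20:  p_0=20·1+0=20,  q_0=20·0+1=1
…
a_2=5:  p_2=5·21+20=125,  q_2=5·1+1=6
a_3=1:  p_3=1·125+21=146,  q_3=1·6+1=7
fundamental: x₁=146, y₁=7  (since 21316 − 435·49 = 1)

146 7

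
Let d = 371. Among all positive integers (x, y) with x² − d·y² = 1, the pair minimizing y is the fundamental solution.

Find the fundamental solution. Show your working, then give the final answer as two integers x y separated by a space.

1695 88

[19; 3,1,4,1,3,38] for √371; ℓ=6 ⇒ convergent index 5
step 0: (19, 1)  from 19·(1,0) + (0,1)
step 1: (58, 3)  from 3·(19,1) + (1,0)
step 2: (77, 4)  from 1·(58,3) + (19,1)
step 3: (366, 19)  from 4·(77,4) + (58,3)
step 4: (443, 23)  from 1·(366,19) + (77,4)
step 5: (1695, 88)  from 3·(443,23) + (366,19)
(x₁, y₁) = (1695, 88);  1695² − 371·88² = 1 ✓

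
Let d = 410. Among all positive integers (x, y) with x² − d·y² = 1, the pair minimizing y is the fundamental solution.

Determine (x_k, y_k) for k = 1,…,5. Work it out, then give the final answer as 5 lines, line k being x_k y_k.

81 4
13121 648
2125521 104972
344321281 17004816
55777922001 2754675220

√410 → a₀=20, period (4,40); ℓ=2 even so k=1
a_0=20:  p_0=20·1+0=20,  q_0=20·0+1=1
a_1=4:  p_1=4·20+1=81,  q_1=4·1+0=4
→ (81, 4).  Check: 81²=6561, 410·4²=6560, difference 1.
k=2:  x_2 = 81·81+410·4·4 = 13121,  y_2 = 81·4+4·81 = 648
k=3:  x_3 = 81·13121+410·4·648 = 2125521,  y_3 = 81·648+4·13121 = 104972
k=4:  x_4 = 81·2125521+410·4·104972 = 344321281,  y_4 = 81·104972+4·2125521 = 17004816
k=5:  x_5 = 81·344321281+410·4·17004816 = 55777922001,  y_5 = 81·17004816+4·344321281 = 2754675220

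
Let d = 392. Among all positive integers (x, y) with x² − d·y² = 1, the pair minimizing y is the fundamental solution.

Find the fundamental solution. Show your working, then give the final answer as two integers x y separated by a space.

√392 → a₀=19, period (1,3,1,38); ℓ=4 even so k=3
k=0  a_k=19  p_k/q_k = 19/1
k=1  a_k=1  p_k/q_k = 20/1
k=2  a_k=3  p_k/q_k = 79/4
k=3  a_k=1  p_k/q_k = 99/5
fundamental: x₁=99, y₁=5  (since 9801 − 392·25 = 1)

99 5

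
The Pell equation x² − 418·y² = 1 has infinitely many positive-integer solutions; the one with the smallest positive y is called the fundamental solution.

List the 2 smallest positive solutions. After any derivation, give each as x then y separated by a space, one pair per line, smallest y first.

√418 → a₀=20, period (2,4,20,4,2,40); ℓ=6 even so k=5
k=0  a_k=20  p_k/q_k = 20/1
k=1  a_k=2  p_k/q_k = 41/2
k=2  a_k=4  p_k/q_k = 184/9
k=3  a_k=20  p_k/q_k = 3721/182
k=4  a_k=4  p_k/q_k = 15068/737
k=5  a_k=2  p_k/q_k = 33857/1656
(x₁, y₁) = (33857, 1656);  33857² − 418·1656² = 1 ✓
(x_2, y_2) = (33857·33857 + 418·1656·1656, 33857·1656 + 1656·33857) = (2292592897, 112134384)

33857 1656
2292592897 112134384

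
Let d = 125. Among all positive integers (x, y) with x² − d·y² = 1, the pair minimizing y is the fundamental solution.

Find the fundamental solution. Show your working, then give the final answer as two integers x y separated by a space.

√125 = [11; 5,1,1,5,22, …], period ℓ=5 (odd) → k=9
a_0=11:  p_0=11·1+0=11,  q_0=11·0+1=1
a_1=5:  p_1=5·11+1=56,  q_1=5·1+0=5
a_2=1:  p_2=1·56+11=67,  q_2=1·5+1=6
…
a_4=5:  p_4=5·123+67=682,  q_4=5·11+6=61
a_5=22:  p_5=22·682+123=15127,  q_5=22·61+11=1353
a_6=5:  p_6=5·15127+682=76317,  q_6=5·1353+61=6826
a_7=1:  p_7=1·76317+15127=91444,  q_7=1·6826+1353=8179
a_8=1:  p_8=1·91444+76317=167761,  q_8=1·8179+6826=15005
a_9=5:  p_9=5·167761+91444=930249,  q_9=5·15005+8179=83204
(x₁, y₁) = (930249, 83204);  930249² − 125·83204² = 1 ✓

930249 83204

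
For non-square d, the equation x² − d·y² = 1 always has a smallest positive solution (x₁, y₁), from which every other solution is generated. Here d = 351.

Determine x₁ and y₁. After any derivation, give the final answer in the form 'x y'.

62425 3332

√351 = [18; 1,2,1,3,2,2,2,3,1,2,1,36, …], period ℓ=12 (even) → k=11
a_0=18:  p_0=18·1+0=18,  q_0=18·0+1=1
a_1=1:  p_1=1·18+1=19,  q_1=1·1+0=1
…
a_3=1:  p_3=1·56+19=75,  q_3=1·3+1=4
a_4=3:  p_4=3·75+56=281,  q_4=3·4+3=15
a_5=2:  p_5=2·281+75=637,  q_5=2·15+4=34
…
a_7=2:  p_7=2·1555+637=3747,  q_7=2·83+34=200
a_8=3:  p_8=3·3747+1555=12796,  q_8=3·200+83=683
a_9=1:  p_9=1·12796+3747=16543,  q_9=1·683+200=883
a_10=2:  p_10=2·16543+12796=45882,  q_10=2·883+683=2449
a_11=1:  p_11=1·45882+16543=62425,  q_11=1·2449+883=3332
fundamental: x₁=62425, y₁=3332  (since 3896880625 − 351·11102224 = 1)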